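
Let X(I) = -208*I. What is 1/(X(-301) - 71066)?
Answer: -1/8458 ≈ -0.00011823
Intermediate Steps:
1/(X(-301) - 71066) = 1/(-208*(-301) - 71066) = 1/(62608 - 71066) = 1/(-8458) = -1/8458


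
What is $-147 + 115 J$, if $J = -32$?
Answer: $-3827$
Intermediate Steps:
$-147 + 115 J = -147 + 115 \left(-32\right) = -147 - 3680 = -3827$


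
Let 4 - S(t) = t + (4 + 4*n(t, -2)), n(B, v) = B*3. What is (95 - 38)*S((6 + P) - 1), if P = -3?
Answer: -1482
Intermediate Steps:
n(B, v) = 3*B
S(t) = -13*t (S(t) = 4 - (t + (4 + 4*(3*t))) = 4 - (t + (4 + 12*t)) = 4 - (4 + 13*t) = 4 + (-4 - 13*t) = -13*t)
(95 - 38)*S((6 + P) - 1) = (95 - 38)*(-13*((6 - 3) - 1)) = 57*(-13*(3 - 1)) = 57*(-13*2) = 57*(-26) = -1482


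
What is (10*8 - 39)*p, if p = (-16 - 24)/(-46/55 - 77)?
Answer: 90200/4281 ≈ 21.070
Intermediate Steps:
p = 2200/4281 (p = -40/(-46*1/55 - 77) = -40/(-46/55 - 77) = -40/(-4281/55) = -40*(-55/4281) = 2200/4281 ≈ 0.51390)
(10*8 - 39)*p = (10*8 - 39)*(2200/4281) = (80 - 39)*(2200/4281) = 41*(2200/4281) = 90200/4281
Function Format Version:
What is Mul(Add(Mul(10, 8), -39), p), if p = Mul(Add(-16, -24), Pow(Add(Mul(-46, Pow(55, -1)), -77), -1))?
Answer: Rational(90200, 4281) ≈ 21.070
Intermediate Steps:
p = Rational(2200, 4281) (p = Mul(-40, Pow(Add(Mul(-46, Rational(1, 55)), -77), -1)) = Mul(-40, Pow(Add(Rational(-46, 55), -77), -1)) = Mul(-40, Pow(Rational(-4281, 55), -1)) = Mul(-40, Rational(-55, 4281)) = Rational(2200, 4281) ≈ 0.51390)
Mul(Add(Mul(10, 8), -39), p) = Mul(Add(Mul(10, 8), -39), Rational(2200, 4281)) = Mul(Add(80, -39), Rational(2200, 4281)) = Mul(41, Rational(2200, 4281)) = Rational(90200, 4281)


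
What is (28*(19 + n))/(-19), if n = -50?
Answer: 868/19 ≈ 45.684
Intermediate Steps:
(28*(19 + n))/(-19) = (28*(19 - 50))/(-19) = (28*(-31))*(-1/19) = -868*(-1/19) = 868/19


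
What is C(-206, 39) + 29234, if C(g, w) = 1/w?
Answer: 1140127/39 ≈ 29234.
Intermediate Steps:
C(-206, 39) + 29234 = 1/39 + 29234 = 1140127/39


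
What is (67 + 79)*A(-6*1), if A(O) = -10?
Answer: -1460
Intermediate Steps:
(67 + 79)*A(-6*1) = (67 + 79)*(-10) = 146*(-10) = -1460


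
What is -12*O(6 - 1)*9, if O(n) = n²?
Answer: -2700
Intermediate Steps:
-12*O(6 - 1)*9 = -12*(6 - 1)²*9 = -12*5²*9 = -12*25*9 = -300*9 = -2700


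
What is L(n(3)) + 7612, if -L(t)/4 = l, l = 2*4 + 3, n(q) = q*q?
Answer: 7568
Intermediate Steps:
n(q) = q²
l = 11 (l = 8 + 3 = 11)
L(t) = -44 (L(t) = -4*11 = -44)
L(n(3)) + 7612 = -44 + 7612 = 7568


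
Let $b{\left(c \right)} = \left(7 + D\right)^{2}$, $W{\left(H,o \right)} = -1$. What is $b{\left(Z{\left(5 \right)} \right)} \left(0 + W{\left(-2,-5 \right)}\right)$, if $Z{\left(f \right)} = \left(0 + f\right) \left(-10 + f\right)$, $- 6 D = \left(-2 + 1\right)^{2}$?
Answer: $- \frac{1681}{36} \approx -46.694$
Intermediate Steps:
$D = - \frac{1}{6}$ ($D = - \frac{\left(-2 + 1\right)^{2}}{6} = - \frac{\left(-1\right)^{2}}{6} = \left(- \frac{1}{6}\right) 1 = - \frac{1}{6} \approx -0.16667$)
$Z{\left(f \right)} = f \left(-10 + f\right)$
$b{\left(c \right)} = \frac{1681}{36}$ ($b{\left(c \right)} = \left(7 - \frac{1}{6}\right)^{2} = \left(\frac{41}{6}\right)^{2} = \frac{1681}{36}$)
$b{\left(Z{\left(5 \right)} \right)} \left(0 + W{\left(-2,-5 \right)}\right) = \frac{1681 \left(0 - 1\right)}{36} = \frac{1681}{36} \left(-1\right) = - \frac{1681}{36}$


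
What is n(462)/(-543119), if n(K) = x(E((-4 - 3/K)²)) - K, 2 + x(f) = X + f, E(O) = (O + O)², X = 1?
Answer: -79820682789/76369137899516 ≈ -0.0010452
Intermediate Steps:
E(O) = 4*O² (E(O) = (2*O)² = 4*O²)
x(f) = -1 + f (x(f) = -2 + (1 + f) = -1 + f)
n(K) = -1 - K + 4*(-4 - 3/K)⁴ (n(K) = (-1 + 4*((-4 - 3/K)²)²) - K = (-1 + 4*(-4 - 3/K)⁴) - K = -1 - K + 4*(-4 - 3/K)⁴)
n(462)/(-543119) = (-1 - 1*462 + 4*(3 + 4*462)⁴/462⁴)/(-543119) = (-1 - 462 + 4*(1/45558341136)*(3 + 1848)⁴)*(-1/543119) = (-1 - 462 + 4*(1/45558341136)*1851⁴)*(-1/543119) = (-1 - 462 + 4*(1/45558341136)*11738853292401)*(-1/543119) = (-1 - 462 + 144924114721/140612164)*(-1/543119) = (79820682789/140612164)*(-1/543119) = -79820682789/76369137899516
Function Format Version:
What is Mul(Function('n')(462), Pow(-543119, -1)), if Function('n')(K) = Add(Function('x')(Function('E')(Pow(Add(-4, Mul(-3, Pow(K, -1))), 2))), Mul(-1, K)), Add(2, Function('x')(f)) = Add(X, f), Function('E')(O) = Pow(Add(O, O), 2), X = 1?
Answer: Rational(-79820682789, 76369137899516) ≈ -0.0010452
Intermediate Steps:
Function('E')(O) = Mul(4, Pow(O, 2)) (Function('E')(O) = Pow(Mul(2, O), 2) = Mul(4, Pow(O, 2)))
Function('x')(f) = Add(-1, f) (Function('x')(f) = Add(-2, Add(1, f)) = Add(-1, f))
Function('n')(K) = Add(-1, Mul(-1, K), Mul(4, Pow(Add(-4, Mul(-3, Pow(K, -1))), 4))) (Function('n')(K) = Add(Add(-1, Mul(4, Pow(Pow(Add(-4, Mul(-3, Pow(K, -1))), 2), 2))), Mul(-1, K)) = Add(Add(-1, Mul(4, Pow(Add(-4, Mul(-3, Pow(K, -1))), 4))), Mul(-1, K)) = Add(-1, Mul(-1, K), Mul(4, Pow(Add(-4, Mul(-3, Pow(K, -1))), 4))))
Mul(Function('n')(462), Pow(-543119, -1)) = Mul(Add(-1, Mul(-1, 462), Mul(4, Pow(462, -4), Pow(Add(3, Mul(4, 462)), 4))), Pow(-543119, -1)) = Mul(Add(-1, -462, Mul(4, Rational(1, 45558341136), Pow(Add(3, 1848), 4))), Rational(-1, 543119)) = Mul(Add(-1, -462, Mul(4, Rational(1, 45558341136), Pow(1851, 4))), Rational(-1, 543119)) = Mul(Add(-1, -462, Mul(4, Rational(1, 45558341136), 11738853292401)), Rational(-1, 543119)) = Mul(Add(-1, -462, Rational(144924114721, 140612164)), Rational(-1, 543119)) = Mul(Rational(79820682789, 140612164), Rational(-1, 543119)) = Rational(-79820682789, 76369137899516)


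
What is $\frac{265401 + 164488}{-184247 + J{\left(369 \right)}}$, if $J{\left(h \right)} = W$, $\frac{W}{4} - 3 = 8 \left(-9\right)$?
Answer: $- \frac{429889}{184523} \approx -2.3297$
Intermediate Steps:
$W = -276$ ($W = 12 + 4 \cdot 8 \left(-9\right) = 12 + 4 \left(-72\right) = 12 - 288 = -276$)
$J{\left(h \right)} = -276$
$\frac{265401 + 164488}{-184247 + J{\left(369 \right)}} = \frac{265401 + 164488}{-184247 - 276} = \frac{429889}{-184523} = 429889 \left(- \frac{1}{184523}\right) = - \frac{429889}{184523}$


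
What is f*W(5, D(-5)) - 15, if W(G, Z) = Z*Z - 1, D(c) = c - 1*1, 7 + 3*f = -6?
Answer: -500/3 ≈ -166.67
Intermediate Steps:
f = -13/3 (f = -7/3 + (⅓)*(-6) = -7/3 - 2 = -13/3 ≈ -4.3333)
D(c) = -1 + c (D(c) = c - 1 = -1 + c)
W(G, Z) = -1 + Z² (W(G, Z) = Z² - 1 = -1 + Z²)
f*W(5, D(-5)) - 15 = -13*(-1 + (-1 - 5)²)/3 - 15 = -13*(-1 + (-6)²)/3 - 15 = -13*(-1 + 36)/3 - 15 = -13/3*35 - 15 = -455/3 - 15 = -500/3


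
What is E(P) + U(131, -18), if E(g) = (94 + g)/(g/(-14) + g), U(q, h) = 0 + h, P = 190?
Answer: -20242/1235 ≈ -16.390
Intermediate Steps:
U(q, h) = h
E(g) = 14*(94 + g)/(13*g) (E(g) = (94 + g)/(g*(-1/14) + g) = (94 + g)/(-g/14 + g) = (94 + g)/((13*g/14)) = (94 + g)*(14/(13*g)) = 14*(94 + g)/(13*g))
E(P) + U(131, -18) = (14/13)*(94 + 190)/190 - 18 = (14/13)*(1/190)*284 - 18 = 1988/1235 - 18 = -20242/1235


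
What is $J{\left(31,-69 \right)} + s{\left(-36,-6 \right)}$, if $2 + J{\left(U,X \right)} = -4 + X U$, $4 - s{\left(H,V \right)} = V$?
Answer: $-2135$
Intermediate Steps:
$s{\left(H,V \right)} = 4 - V$
$J{\left(U,X \right)} = -6 + U X$ ($J{\left(U,X \right)} = -2 + \left(-4 + X U\right) = -2 + \left(-4 + U X\right) = -6 + U X$)
$J{\left(31,-69 \right)} + s{\left(-36,-6 \right)} = \left(-6 + 31 \left(-69\right)\right) + \left(4 - -6\right) = \left(-6 - 2139\right) + \left(4 + 6\right) = -2145 + 10 = -2135$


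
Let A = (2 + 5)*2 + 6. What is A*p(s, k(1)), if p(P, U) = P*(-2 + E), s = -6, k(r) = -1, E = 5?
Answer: -360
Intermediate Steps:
A = 20 (A = 7*2 + 6 = 14 + 6 = 20)
p(P, U) = 3*P (p(P, U) = P*(-2 + 5) = P*3 = 3*P)
A*p(s, k(1)) = 20*(3*(-6)) = 20*(-18) = -360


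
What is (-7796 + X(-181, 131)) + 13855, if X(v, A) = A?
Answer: 6190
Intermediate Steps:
(-7796 + X(-181, 131)) + 13855 = (-7796 + 131) + 13855 = -7665 + 13855 = 6190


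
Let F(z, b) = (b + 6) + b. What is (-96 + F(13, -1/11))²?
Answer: 984064/121 ≈ 8132.8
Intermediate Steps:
F(z, b) = 6 + 2*b (F(z, b) = (6 + b) + b = 6 + 2*b)
(-96 + F(13, -1/11))² = (-96 + (6 + 2*(-1/11)))² = (-96 + (6 - 2/11))² = (-96 + 64/11)² = (-992/11)² = 984064/121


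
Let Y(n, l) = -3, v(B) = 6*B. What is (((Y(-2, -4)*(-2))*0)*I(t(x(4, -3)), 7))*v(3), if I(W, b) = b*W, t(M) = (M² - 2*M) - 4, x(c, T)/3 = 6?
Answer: 0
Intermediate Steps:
x(c, T) = 18 (x(c, T) = 3*6 = 18)
t(M) = -4 + M² - 2*M
I(W, b) = W*b
(((Y(-2, -4)*(-2))*0)*I(t(x(4, -3)), 7))*v(3) = ((-3*(-2)*0)*((-4 + 18² - 2*18)*7))*(6*3) = ((6*0)*((-4 + 324 - 36)*7))*18 = (0*(284*7))*18 = (0*1988)*18 = 0*18 = 0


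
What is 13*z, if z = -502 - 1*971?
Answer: -19149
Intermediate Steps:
z = -1473 (z = -502 - 971 = -1473)
13*z = 13*(-1473) = -19149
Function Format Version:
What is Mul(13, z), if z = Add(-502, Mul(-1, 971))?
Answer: -19149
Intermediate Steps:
z = -1473 (z = Add(-502, -971) = -1473)
Mul(13, z) = Mul(13, -1473) = -19149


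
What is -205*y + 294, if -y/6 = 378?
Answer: 465234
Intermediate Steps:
y = -2268 (y = -6*378 = -2268)
-205*y + 294 = -205*(-2268) + 294 = 464940 + 294 = 465234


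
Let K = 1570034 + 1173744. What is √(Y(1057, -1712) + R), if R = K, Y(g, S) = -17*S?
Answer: 3*√308098 ≈ 1665.2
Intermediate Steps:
K = 2743778
R = 2743778
√(Y(1057, -1712) + R) = √(-17*(-1712) + 2743778) = √(29104 + 2743778) = √2772882 = 3*√308098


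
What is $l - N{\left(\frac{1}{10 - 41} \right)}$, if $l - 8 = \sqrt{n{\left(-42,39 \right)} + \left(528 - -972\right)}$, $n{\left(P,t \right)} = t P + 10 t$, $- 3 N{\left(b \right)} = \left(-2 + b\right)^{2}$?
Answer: $\frac{9011}{961} + 6 \sqrt{7} \approx 25.251$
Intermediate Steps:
$N{\left(b \right)} = - \frac{\left(-2 + b\right)^{2}}{3}$
$n{\left(P,t \right)} = 10 t + P t$ ($n{\left(P,t \right)} = P t + 10 t = 10 t + P t$)
$l = 8 + 6 \sqrt{7}$ ($l = 8 + \sqrt{39 \left(10 - 42\right) + \left(528 - -972\right)} = 8 + \sqrt{39 \left(-32\right) + \left(528 + 972\right)} = 8 + \sqrt{-1248 + 1500} = 8 + \sqrt{252} = 8 + 6 \sqrt{7} \approx 23.875$)
$l - N{\left(\frac{1}{10 - 41} \right)} = \left(8 + 6 \sqrt{7}\right) - - \frac{\left(-2 + \frac{1}{10 - 41}\right)^{2}}{3} = \left(8 + 6 \sqrt{7}\right) - - \frac{\left(-2 + \frac{1}{-31}\right)^{2}}{3} = \left(8 + 6 \sqrt{7}\right) - - \frac{\left(-2 - \frac{1}{31}\right)^{2}}{3} = \left(8 + 6 \sqrt{7}\right) - - \frac{\left(- \frac{63}{31}\right)^{2}}{3} = \left(8 + 6 \sqrt{7}\right) - \left(- \frac{1}{3}\right) \frac{3969}{961} = \left(8 + 6 \sqrt{7}\right) - - \frac{1323}{961} = \left(8 + 6 \sqrt{7}\right) + \frac{1323}{961} = \frac{9011}{961} + 6 \sqrt{7}$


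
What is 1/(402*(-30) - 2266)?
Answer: -1/14326 ≈ -6.9803e-5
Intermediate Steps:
1/(402*(-30) - 2266) = 1/(-12060 - 2266) = 1/(-14326) = -1/14326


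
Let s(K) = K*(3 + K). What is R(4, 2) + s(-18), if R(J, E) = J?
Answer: 274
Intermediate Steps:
R(4, 2) + s(-18) = 4 - 18*(3 - 18) = 4 - 18*(-15) = 4 + 270 = 274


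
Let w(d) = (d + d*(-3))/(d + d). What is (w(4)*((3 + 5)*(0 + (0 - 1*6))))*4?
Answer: 192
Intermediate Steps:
w(d) = -1 (w(d) = (d - 3*d)/((2*d)) = (-2*d)*(1/(2*d)) = -1)
(w(4)*((3 + 5)*(0 + (0 - 1*6))))*4 = -(3 + 5)*(0 + (0 - 1*6))*4 = -8*(0 + (0 - 6))*4 = -8*(0 - 6)*4 = -8*(-6)*4 = -1*(-48)*4 = 48*4 = 192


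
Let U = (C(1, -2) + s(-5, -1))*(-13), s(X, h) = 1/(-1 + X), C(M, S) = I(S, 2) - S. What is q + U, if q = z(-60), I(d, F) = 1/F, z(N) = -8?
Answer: -115/3 ≈ -38.333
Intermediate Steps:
q = -8
C(M, S) = 1/2 - S
U = -91/3 (U = ((1/2 - 1*(-2)) + 1/(-1 - 5))*(-13) = ((1/2 + 2) + 1/(-6))*(-13) = (5/2 - 1/6)*(-13) = (7/3)*(-13) = -91/3 ≈ -30.333)
q + U = -8 - 91/3 = -115/3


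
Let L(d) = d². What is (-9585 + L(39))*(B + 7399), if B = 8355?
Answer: -127040256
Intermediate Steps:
(-9585 + L(39))*(B + 7399) = (-9585 + 39²)*(8355 + 7399) = (-9585 + 1521)*15754 = -8064*15754 = -127040256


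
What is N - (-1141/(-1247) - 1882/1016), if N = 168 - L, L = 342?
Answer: -109631025/633476 ≈ -173.06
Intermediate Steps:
N = -174 (N = 168 - 1*342 = 168 - 342 = -174)
N - (-1141/(-1247) - 1882/1016) = -174 - (-1141/(-1247) - 1882/1016) = -174 - (-1141*(-1/1247) - 1882*1/1016) = -174 - (1141/1247 - 941/508) = -174 - 1*(-593799/633476) = -174 + 593799/633476 = -109631025/633476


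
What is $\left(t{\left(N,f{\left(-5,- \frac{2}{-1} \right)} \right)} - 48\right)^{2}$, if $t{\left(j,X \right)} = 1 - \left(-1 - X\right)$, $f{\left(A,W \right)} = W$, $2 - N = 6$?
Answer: $1936$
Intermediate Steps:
$N = -4$ ($N = 2 - 6 = -4$)
$t{\left(j,X \right)} = 2 + X$ ($t{\left(j,X \right)} = 1 + \left(1 + X\right) = 2 + X$)
$\left(t{\left(N,f{\left(-5,- \frac{2}{-1} \right)} \right)} - 48\right)^{2} = \left(\left(2 - \frac{2}{-1}\right) - 48\right)^{2} = \left(\left(2 - -2\right) - 48\right)^{2} = \left(\left(2 + 2\right) - 48\right)^{2} = \left(4 - 48\right)^{2} = \left(-44\right)^{2} = 1936$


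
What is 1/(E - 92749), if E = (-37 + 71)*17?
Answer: -1/92171 ≈ -1.0849e-5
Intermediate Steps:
E = 578 (E = 34*17 = 578)
1/(E - 92749) = 1/(578 - 92749) = 1/(-92171) = -1/92171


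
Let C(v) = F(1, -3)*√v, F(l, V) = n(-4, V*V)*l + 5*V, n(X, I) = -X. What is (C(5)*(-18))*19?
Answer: 3762*√5 ≈ 8412.1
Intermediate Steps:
F(l, V) = 4*l + 5*V (F(l, V) = (-1*(-4))*l + 5*V = 4*l + 5*V)
C(v) = -11*√v (C(v) = (4*1 + 5*(-3))*√v = (4 - 15)*√v = -11*√v)
(C(5)*(-18))*19 = (-11*√5*(-18))*19 = (198*√5)*19 = 3762*√5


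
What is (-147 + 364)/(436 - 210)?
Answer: 217/226 ≈ 0.96018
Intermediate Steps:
(-147 + 364)/(436 - 210) = 217/226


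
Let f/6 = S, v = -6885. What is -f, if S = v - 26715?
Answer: 201600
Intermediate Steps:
S = -33600 (S = -6885 - 26715 = -33600)
f = -201600 (f = 6*(-33600) = -201600)
-f = -1*(-201600) = 201600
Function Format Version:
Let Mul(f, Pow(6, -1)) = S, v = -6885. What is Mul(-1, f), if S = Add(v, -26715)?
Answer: 201600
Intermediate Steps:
S = -33600 (S = Add(-6885, -26715) = -33600)
f = -201600 (f = Mul(6, -33600) = -201600)
Mul(-1, f) = Mul(-1, -201600) = 201600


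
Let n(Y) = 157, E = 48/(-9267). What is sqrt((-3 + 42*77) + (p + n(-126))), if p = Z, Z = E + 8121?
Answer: sqrt(109817919365)/3089 ≈ 107.28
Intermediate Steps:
E = -16/3089 (E = 48*(-1/9267) = -16/3089 ≈ -0.0051797)
Z = 25085753/3089 (Z = -16/3089 + 8121 = 25085753/3089 ≈ 8121.0)
p = 25085753/3089 ≈ 8121.0
sqrt((-3 + 42*77) + (p + n(-126))) = sqrt((-3 + 42*77) + (25085753/3089 + 157)) = sqrt((-3 + 3234) + 25570726/3089) = sqrt(3231 + 25570726/3089) = sqrt(35551285/3089) = sqrt(109817919365)/3089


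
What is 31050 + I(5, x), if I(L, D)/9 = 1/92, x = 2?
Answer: 2856609/92 ≈ 31050.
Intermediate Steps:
I(L, D) = 9/92
31050 + I(5, x) = 31050 + 9/92 = 2856609/92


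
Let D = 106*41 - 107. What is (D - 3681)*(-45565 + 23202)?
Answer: -12478554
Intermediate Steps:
D = 4239 (D = 4346 - 107 = 4239)
(D - 3681)*(-45565 + 23202) = (4239 - 3681)*(-45565 + 23202) = 558*(-22363) = -12478554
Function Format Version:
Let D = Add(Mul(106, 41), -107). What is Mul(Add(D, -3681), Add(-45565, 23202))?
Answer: -12478554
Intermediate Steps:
D = 4239 (D = Add(4346, -107) = 4239)
Mul(Add(D, -3681), Add(-45565, 23202)) = Mul(Add(4239, -3681), Add(-45565, 23202)) = Mul(558, -22363) = -12478554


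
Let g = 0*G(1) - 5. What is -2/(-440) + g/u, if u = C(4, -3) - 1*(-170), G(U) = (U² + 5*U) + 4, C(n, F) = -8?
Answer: -469/17820 ≈ -0.026319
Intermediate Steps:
G(U) = 4 + U² + 5*U
u = 162 (u = -8 - 1*(-170) = -8 + 170 = 162)
g = -5 (g = 0*(4 + 1² + 5*1) - 5 = 0*(4 + 1 + 5) - 5 = 0*10 - 5 = 0 - 5 = -5)
-2/(-440) + g/u = -2/(-440) - 5/162 = -2*(-1/440) - 5*1/162 = 1/220 - 5/162 = -469/17820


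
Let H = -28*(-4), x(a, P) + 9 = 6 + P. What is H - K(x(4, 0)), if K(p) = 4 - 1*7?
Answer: 115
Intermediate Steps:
x(a, P) = -3 + P (x(a, P) = -9 + (6 + P) = -3 + P)
K(p) = -3 (K(p) = 4 - 7 = -3)
H = 112
H - K(x(4, 0)) = 112 - 1*(-3) = 112 + 3 = 115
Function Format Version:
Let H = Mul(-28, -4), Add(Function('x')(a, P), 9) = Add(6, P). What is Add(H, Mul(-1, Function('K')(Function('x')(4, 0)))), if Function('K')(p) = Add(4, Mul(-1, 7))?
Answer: 115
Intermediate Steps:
Function('x')(a, P) = Add(-3, P) (Function('x')(a, P) = Add(-9, Add(6, P)) = Add(-3, P))
Function('K')(p) = -3 (Function('K')(p) = Add(4, -7) = -3)
H = 112
Add(H, Mul(-1, Function('K')(Function('x')(4, 0)))) = Add(112, Mul(-1, -3)) = Add(112, 3) = 115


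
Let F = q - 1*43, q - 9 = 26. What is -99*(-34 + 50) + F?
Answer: -1592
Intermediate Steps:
q = 35 (q = 9 + 26 = 35)
F = -8 (F = 35 - 1*43 = 35 - 43 = -8)
-99*(-34 + 50) + F = -99*(-34 + 50) - 8 = -99*16 - 8 = -1584 - 8 = -1592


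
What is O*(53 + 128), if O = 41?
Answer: 7421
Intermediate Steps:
O*(53 + 128) = 41*(53 + 128) = 41*181 = 7421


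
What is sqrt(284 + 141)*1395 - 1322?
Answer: -1322 + 6975*sqrt(17) ≈ 27437.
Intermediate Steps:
sqrt(284 + 141)*1395 - 1322 = sqrt(425)*1395 - 1322 = (5*sqrt(17))*1395 - 1322 = 6975*sqrt(17) - 1322 = -1322 + 6975*sqrt(17)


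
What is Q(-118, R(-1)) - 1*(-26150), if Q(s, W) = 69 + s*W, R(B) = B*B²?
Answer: 26337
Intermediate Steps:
R(B) = B³
Q(s, W) = 69 + W*s
Q(-118, R(-1)) - 1*(-26150) = (69 + (-1)³*(-118)) - 1*(-26150) = (69 - 1*(-118)) + 26150 = (69 + 118) + 26150 = 187 + 26150 = 26337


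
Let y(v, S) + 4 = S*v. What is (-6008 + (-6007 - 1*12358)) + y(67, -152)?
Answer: -34561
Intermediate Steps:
y(v, S) = -4 + S*v
(-6008 + (-6007 - 1*12358)) + y(67, -152) = (-6008 + (-6007 - 1*12358)) + (-4 - 152*67) = (-6008 + (-6007 - 12358)) + (-4 - 10184) = (-6008 - 18365) - 10188 = -24373 - 10188 = -34561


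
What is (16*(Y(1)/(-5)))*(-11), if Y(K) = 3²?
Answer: 1584/5 ≈ 316.80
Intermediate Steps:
Y(K) = 9
(16*(Y(1)/(-5)))*(-11) = (16*(9/(-5)))*(-11) = (16*(9*(-⅕)))*(-11) = (16*(-9/5))*(-11) = -144/5*(-11) = 1584/5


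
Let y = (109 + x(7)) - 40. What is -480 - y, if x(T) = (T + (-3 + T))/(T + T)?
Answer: -7697/14 ≈ -549.79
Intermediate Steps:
x(T) = (-3 + 2*T)/(2*T) (x(T) = (-3 + 2*T)/((2*T)) = (-3 + 2*T)*(1/(2*T)) = (-3 + 2*T)/(2*T))
y = 977/14 (y = (109 + (-3/2 + 7)/7) - 40 = (109 + (⅐)*(11/2)) - 40 = (109 + 11/14) - 40 = 1537/14 - 40 = 977/14 ≈ 69.786)
-480 - y = -480 - 1*977/14 = -480 - 977/14 = -7697/14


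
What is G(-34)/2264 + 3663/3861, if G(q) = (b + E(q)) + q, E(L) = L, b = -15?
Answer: 80531/88296 ≈ 0.91206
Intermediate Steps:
G(q) = -15 + 2*q (G(q) = (-15 + q) + q = -15 + 2*q)
G(-34)/2264 + 3663/3861 = (-15 + 2*(-34))/2264 + 3663/3861 = (-15 - 68)*(1/2264) + 3663*(1/3861) = -83*1/2264 + 37/39 = -83/2264 + 37/39 = 80531/88296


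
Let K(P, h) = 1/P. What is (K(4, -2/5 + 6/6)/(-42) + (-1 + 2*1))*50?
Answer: 4175/84 ≈ 49.702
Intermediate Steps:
(K(4, -2/5 + 6/6)/(-42) + (-1 + 2*1))*50 = (1/(4*(-42)) + (-1 + 2*1))*50 = ((¼)*(-1/42) + (-1 + 2))*50 = (-1/168 + 1)*50 = (167/168)*50 = 4175/84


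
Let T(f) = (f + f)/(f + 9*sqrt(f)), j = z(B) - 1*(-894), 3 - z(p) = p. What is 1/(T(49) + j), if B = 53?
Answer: 8/6759 ≈ 0.0011836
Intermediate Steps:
z(p) = 3 - p
j = 844 (j = (3 - 1*53) - 1*(-894) = (3 - 53) + 894 = -50 + 894 = 844)
T(f) = 2*f/(f + 9*sqrt(f)) (T(f) = (2*f)/(f + 9*sqrt(f)) = 2*f/(f + 9*sqrt(f)))
1/(T(49) + j) = 1/(2*49/(49 + 9*sqrt(49)) + 844) = 1/(2*49/(49 + 9*7) + 844) = 1/(2*49/(49 + 63) + 844) = 1/(2*49/112 + 844) = 1/(2*49*(1/112) + 844) = 1/(7/8 + 844) = 1/(6759/8) = 8/6759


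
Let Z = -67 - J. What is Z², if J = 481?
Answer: 300304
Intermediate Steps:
Z = -548 (Z = -67 - 1*481 = -67 - 481 = -548)
Z² = (-548)² = 300304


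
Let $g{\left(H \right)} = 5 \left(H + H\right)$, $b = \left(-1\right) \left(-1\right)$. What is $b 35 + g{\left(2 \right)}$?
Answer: $55$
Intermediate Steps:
$b = 1$
$g{\left(H \right)} = 10 H$ ($g{\left(H \right)} = 5 \cdot 2 H = 10 H$)
$b 35 + g{\left(2 \right)} = 1 \cdot 35 + 10 \cdot 2 = 35 + 20 = 55$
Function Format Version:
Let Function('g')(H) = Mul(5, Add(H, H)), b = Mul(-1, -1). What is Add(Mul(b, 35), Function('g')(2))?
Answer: 55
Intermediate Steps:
b = 1
Function('g')(H) = Mul(10, H) (Function('g')(H) = Mul(5, Mul(2, H)) = Mul(10, H))
Add(Mul(b, 35), Function('g')(2)) = Add(Mul(1, 35), Mul(10, 2)) = Add(35, 20) = 55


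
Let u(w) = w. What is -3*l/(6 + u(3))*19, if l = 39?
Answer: -247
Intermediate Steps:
-3*l/(6 + u(3))*19 = -117/(6 + 3)*19 = -117/9*19 = -3*13/3*19 = -13*19 = -247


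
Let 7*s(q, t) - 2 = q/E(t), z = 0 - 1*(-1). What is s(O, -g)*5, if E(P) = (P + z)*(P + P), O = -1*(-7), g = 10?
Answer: 367/252 ≈ 1.4563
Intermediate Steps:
O = 7
z = 1 (z = 0 + 1 = 1)
E(P) = 2*P*(1 + P) (E(P) = (P + 1)*(P + P) = (1 + P)*(2*P) = 2*P*(1 + P))
s(q, t) = 2/7 + q/(14*t*(1 + t)) (s(q, t) = 2/7 + (q/((2*t*(1 + t))))/7 = 2/7 + (q*(1/(2*t*(1 + t))))/7 = 2/7 + (q/(2*t*(1 + t)))/7 = 2/7 + q/(14*t*(1 + t)))
s(O, -g)*5 = ((7 + 4*(-1*10)*(1 - 1*10))/(14*((-1*10))*(1 - 1*10)))*5 = ((1/14)*(7 + 4*(-10)*(1 - 10))/(-10*(1 - 10)))*5 = ((1/14)*(-⅒)*(7 + 4*(-10)*(-9))/(-9))*5 = ((1/14)*(-⅒)*(-⅑)*(7 + 360))*5 = ((1/14)*(-⅒)*(-⅑)*367)*5 = (367/1260)*5 = 367/252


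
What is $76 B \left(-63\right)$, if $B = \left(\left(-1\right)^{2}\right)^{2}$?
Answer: $-4788$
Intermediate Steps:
$B = 1$ ($B = 1^{2} = 1$)
$76 B \left(-63\right) = 76 \cdot 1 \left(-63\right) = 76 \left(-63\right) = -4788$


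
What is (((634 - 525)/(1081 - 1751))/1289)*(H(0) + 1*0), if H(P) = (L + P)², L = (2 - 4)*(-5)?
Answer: -1090/86363 ≈ -0.012621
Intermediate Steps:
L = 10 (L = -2*(-5) = 10)
H(P) = (10 + P)²
(((634 - 525)/(1081 - 1751))/1289)*(H(0) + 1*0) = (((634 - 525)/(1081 - 1751))/1289)*((10 + 0)² + 1*0) = ((109/(-670))*(1/1289))*(10² + 0) = ((109*(-1/670))*(1/1289))*(100 + 0) = -109/670*1/1289*100 = -109/863630*100 = -1090/86363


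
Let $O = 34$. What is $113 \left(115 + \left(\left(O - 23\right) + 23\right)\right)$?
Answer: $16837$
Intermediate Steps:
$113 \left(115 + \left(\left(O - 23\right) + 23\right)\right) = 113 \left(115 + \left(\left(34 - 23\right) + 23\right)\right) = 113 \left(115 + \left(11 + 23\right)\right) = 113 \left(115 + 34\right) = 113 \cdot 149 = 16837$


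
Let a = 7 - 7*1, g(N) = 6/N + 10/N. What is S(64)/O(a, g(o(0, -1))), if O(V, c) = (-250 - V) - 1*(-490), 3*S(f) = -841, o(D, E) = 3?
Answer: -841/720 ≈ -1.1681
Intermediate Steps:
S(f) = -841/3 (S(f) = (⅓)*(-841) = -841/3)
g(N) = 16/N
a = 0 (a = 7 - 7 = 0)
O(V, c) = 240 - V (O(V, c) = (-250 - V) + 490 = 240 - V)
S(64)/O(a, g(o(0, -1))) = -841/(3*(240 - 1*0)) = -841/(3*(240 + 0)) = -841/3/240 = -841/3*1/240 = -841/720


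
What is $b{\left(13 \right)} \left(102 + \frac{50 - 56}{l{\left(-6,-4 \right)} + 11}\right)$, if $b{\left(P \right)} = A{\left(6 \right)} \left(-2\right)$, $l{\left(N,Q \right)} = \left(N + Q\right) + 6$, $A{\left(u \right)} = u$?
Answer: $- \frac{8496}{7} \approx -1213.7$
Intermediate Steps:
$l{\left(N,Q \right)} = 6 + N + Q$
$b{\left(P \right)} = -12$ ($b{\left(P \right)} = 6 \left(-2\right) = -12$)
$b{\left(13 \right)} \left(102 + \frac{50 - 56}{l{\left(-6,-4 \right)} + 11}\right) = - 12 \left(102 + \frac{50 - 56}{\left(6 - 6 - 4\right) + 11}\right) = - 12 \left(102 - \frac{6}{-4 + 11}\right) = - 12 \left(102 - \frac{6}{7}\right) = \left(-12\right) \frac{708}{7} = - \frac{8496}{7}$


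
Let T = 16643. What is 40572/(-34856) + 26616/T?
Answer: 63121875/145027102 ≈ 0.43524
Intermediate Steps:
40572/(-34856) + 26616/T = 40572/(-34856) + 26616/16643 = 40572*(-1/34856) + 26616*(1/16643) = -10143/8714 + 26616/16643 = 63121875/145027102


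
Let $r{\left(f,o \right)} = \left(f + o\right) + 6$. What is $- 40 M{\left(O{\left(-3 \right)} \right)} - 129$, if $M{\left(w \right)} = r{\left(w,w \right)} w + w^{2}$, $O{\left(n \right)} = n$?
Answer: $-489$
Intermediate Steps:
$r{\left(f,o \right)} = 6 + f + o$
$M{\left(w \right)} = w^{2} + w \left(6 + 2 w\right)$ ($M{\left(w \right)} = \left(6 + w + w\right) w + w^{2} = \left(6 + 2 w\right) w + w^{2} = w \left(6 + 2 w\right) + w^{2} = w^{2} + w \left(6 + 2 w\right)$)
$- 40 M{\left(O{\left(-3 \right)} \right)} - 129 = - 40 \cdot 3 \left(-3\right) \left(2 - 3\right) - 129 = - 40 \cdot 3 \left(-3\right) \left(-1\right) - 129 = \left(-40\right) 9 - 129 = -360 - 129 = -489$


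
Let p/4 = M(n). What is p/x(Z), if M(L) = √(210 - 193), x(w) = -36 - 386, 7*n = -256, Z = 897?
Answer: -2*√17/211 ≈ -0.039082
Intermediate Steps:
n = -256/7 (n = (⅐)*(-256) = -256/7 ≈ -36.571)
x(w) = -422
M(L) = √17
p = 4*√17 ≈ 16.492
p/x(Z) = (4*√17)/(-422) = (4*√17)*(-1/422) = -2*√17/211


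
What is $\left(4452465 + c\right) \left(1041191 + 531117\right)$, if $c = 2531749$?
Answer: $10981335545912$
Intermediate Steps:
$\left(4452465 + c\right) \left(1041191 + 531117\right) = \left(4452465 + 2531749\right) \left(1041191 + 531117\right) = 6984214 \cdot 1572308 = 10981335545912$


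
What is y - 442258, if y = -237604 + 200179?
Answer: -479683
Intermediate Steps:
y = -37425
y - 442258 = -37425 - 442258 = -479683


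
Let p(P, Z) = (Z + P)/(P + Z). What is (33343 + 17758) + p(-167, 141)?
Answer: 51102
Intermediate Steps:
p(P, Z) = 1 (p(P, Z) = (P + Z)/(P + Z) = 1)
(33343 + 17758) + p(-167, 141) = (33343 + 17758) + 1 = 51101 + 1 = 51102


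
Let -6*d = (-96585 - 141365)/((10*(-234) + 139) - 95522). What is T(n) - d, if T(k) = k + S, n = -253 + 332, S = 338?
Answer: 122370448/293169 ≈ 417.41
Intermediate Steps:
n = 79
d = -118975/293169 (d = -(-96585 - 141365)/(6*((10*(-234) + 139) - 95522)) = -(-118975)/(3*((-2340 + 139) - 95522)) = -(-118975)/(3*(-2201 - 95522)) = -(-118975)/(3*(-97723)) = -(-118975)*(-1)/(3*97723) = -1/6*237950/97723 = -118975/293169 ≈ -0.40582)
T(k) = 338 + k (T(k) = k + 338 = 338 + k)
T(n) - d = (338 + 79) - 1*(-118975/293169) = 417 + 118975/293169 = 122370448/293169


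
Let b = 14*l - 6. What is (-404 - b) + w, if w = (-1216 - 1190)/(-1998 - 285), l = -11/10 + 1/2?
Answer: -1478418/3805 ≈ -388.55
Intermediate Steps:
l = -⅗ (l = -11*⅒ + 1*(½) = -11/10 + ½ = -⅗ ≈ -0.60000)
b = -72/5 (b = 14*(-⅗) - 6 = -42/5 - 6 = -72/5 ≈ -14.400)
w = 802/761 (w = -2406/(-2283) = -2406*(-1/2283) = 802/761 ≈ 1.0539)
(-404 - b) + w = (-404 - 1*(-72/5)) + 802/761 = (-404 + 72/5) + 802/761 = -1948/5 + 802/761 = -1478418/3805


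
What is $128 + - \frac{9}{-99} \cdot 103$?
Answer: $\frac{1511}{11} \approx 137.36$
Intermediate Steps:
$128 + - \frac{9}{-99} \cdot 103 = 128 + \left(-9\right) \left(- \frac{1}{99}\right) 103 = 128 + \frac{1}{11} \cdot 103 = 128 + \frac{103}{11} = \frac{1511}{11}$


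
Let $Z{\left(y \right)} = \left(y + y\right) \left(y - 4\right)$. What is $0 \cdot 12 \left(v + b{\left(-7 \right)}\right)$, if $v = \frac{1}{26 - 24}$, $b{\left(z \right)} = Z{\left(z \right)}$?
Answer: $0$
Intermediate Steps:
$Z{\left(y \right)} = 2 y \left(-4 + y\right)$
$b{\left(z \right)} = 2 z \left(-4 + z\right)$
$v = \frac{1}{2} \approx 0.5$
$0 \cdot 12 \left(v + b{\left(-7 \right)}\right) = 0 \cdot 12 \left(\frac{1}{2} + 2 \left(-7\right) \left(-4 - 7\right)\right) = 0 \left(\frac{1}{2} + 2 \left(-7\right) \left(-11\right)\right) = 0 \left(\frac{1}{2} + 154\right) = 0 \cdot \frac{309}{2} = 0$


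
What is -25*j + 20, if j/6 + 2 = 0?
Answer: 320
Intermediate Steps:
j = -12 (j = -12 + 6*0 = -12 + 0 = -12)
-25*j + 20 = -25*(-12) + 20 = 300 + 20 = 320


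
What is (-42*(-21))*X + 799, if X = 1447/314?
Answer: 763570/157 ≈ 4863.5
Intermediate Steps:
X = 1447/314 (X = 1447*(1/314) = 1447/314 ≈ 4.6083)
(-42*(-21))*X + 799 = -42*(-21)*(1447/314) + 799 = 882*(1447/314) + 799 = 638127/157 + 799 = 763570/157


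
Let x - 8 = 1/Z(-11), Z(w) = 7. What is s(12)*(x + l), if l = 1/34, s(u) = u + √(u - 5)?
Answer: 11670/119 + 1945*√7/238 ≈ 119.69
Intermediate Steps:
s(u) = u + √(-5 + u)
l = 1/34 ≈ 0.029412
x = 57/7 (x = 8 + 1/7 = 8 + ⅐ = 57/7 ≈ 8.1429)
s(12)*(x + l) = (12 + √(-5 + 12))*(57/7 + 1/34) = (12 + √7)*(1945/238) = 11670/119 + 1945*√7/238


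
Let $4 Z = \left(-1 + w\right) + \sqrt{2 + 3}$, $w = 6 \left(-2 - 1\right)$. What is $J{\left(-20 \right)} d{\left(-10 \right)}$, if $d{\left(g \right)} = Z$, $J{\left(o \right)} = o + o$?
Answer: $190 - 10 \sqrt{5} \approx 167.64$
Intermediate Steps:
$w = -18$ ($w = 6 \left(-3\right) = -18$)
$J{\left(o \right)} = 2 o$
$Z = - \frac{19}{4} + \frac{\sqrt{5}}{4}$ ($Z = \frac{\left(-1 - 18\right) + \sqrt{2 + 3}}{4} = \frac{-19 + \sqrt{5}}{4} = - \frac{19}{4} + \frac{\sqrt{5}}{4} \approx -4.191$)
$d{\left(g \right)} = - \frac{19}{4} + \frac{\sqrt{5}}{4}$
$J{\left(-20 \right)} d{\left(-10 \right)} = 2 \left(-20\right) \left(- \frac{19}{4} + \frac{\sqrt{5}}{4}\right) = - 40 \left(- \frac{19}{4} + \frac{\sqrt{5}}{4}\right) = 190 - 10 \sqrt{5}$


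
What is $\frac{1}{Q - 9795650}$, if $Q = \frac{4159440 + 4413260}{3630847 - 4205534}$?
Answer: $- \frac{574687}{5629441284250} \approx -1.0209 \cdot 10^{-7}$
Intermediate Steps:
$Q = - \frac{8572700}{574687}$ ($Q = \frac{8572700}{-574687} = 8572700 \left(- \frac{1}{574687}\right) = - \frac{8572700}{574687} \approx -14.917$)
$\frac{1}{Q - 9795650} = \frac{1}{- \frac{8572700}{574687} - 9795650} = \frac{1}{- \frac{5629441284250}{574687}} = - \frac{574687}{5629441284250}$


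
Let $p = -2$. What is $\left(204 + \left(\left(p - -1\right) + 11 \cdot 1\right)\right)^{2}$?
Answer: $45796$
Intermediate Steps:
$\left(204 + \left(\left(p - -1\right) + 11 \cdot 1\right)\right)^{2} = \left(204 + \left(\left(-2 - -1\right) + 11 \cdot 1\right)\right)^{2} = \left(204 + \left(\left(-2 + 1\right) + 11\right)\right)^{2} = \left(204 + \left(-1 + 11\right)\right)^{2} = \left(204 + 10\right)^{2} = 214^{2} = 45796$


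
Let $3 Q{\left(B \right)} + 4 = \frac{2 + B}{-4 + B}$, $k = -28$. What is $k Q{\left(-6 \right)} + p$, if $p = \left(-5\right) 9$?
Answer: $- \frac{57}{5} \approx -11.4$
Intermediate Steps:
$Q{\left(B \right)} = - \frac{4}{3} + \frac{2 + B}{3 \left(-4 + B\right)}$ ($Q{\left(B \right)} = - \frac{4}{3} + \frac{\left(2 + B\right) \frac{1}{-4 + B}}{3} = - \frac{4}{3} + \frac{\frac{1}{-4 + B} \left(2 + B\right)}{3} = - \frac{4}{3} + \frac{2 + B}{3 \left(-4 + B\right)}$)
$p = -45$
$k Q{\left(-6 \right)} + p = - 28 \frac{6 - -6}{-4 - 6} - 45 = - 28 \frac{6 + 6}{-10} - 45 = - 28 \left(\left(- \frac{1}{10}\right) 12\right) - 45 = \left(-28\right) \left(- \frac{6}{5}\right) - 45 = \frac{168}{5} - 45 = - \frac{57}{5}$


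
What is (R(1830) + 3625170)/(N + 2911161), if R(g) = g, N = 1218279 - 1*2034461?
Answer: 3627000/2094979 ≈ 1.7313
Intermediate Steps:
N = -816182 (N = 1218279 - 2034461 = -816182)
(R(1830) + 3625170)/(N + 2911161) = (1830 + 3625170)/(-816182 + 2911161) = 3627000/2094979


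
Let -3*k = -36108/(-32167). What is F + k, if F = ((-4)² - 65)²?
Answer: 77220931/32167 ≈ 2400.6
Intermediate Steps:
F = 2401 (F = (16 - 65)² = (-49)² = 2401)
k = -12036/32167 (k = -(-12036)/(-32167) = -(-12036)*(-1)/32167 = -⅓*36108/32167 = -12036/32167 ≈ -0.37417)
F + k = 2401 - 12036/32167 = 77220931/32167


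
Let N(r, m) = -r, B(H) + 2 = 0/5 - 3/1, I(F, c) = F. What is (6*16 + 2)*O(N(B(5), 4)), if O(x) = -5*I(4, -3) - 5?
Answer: -2450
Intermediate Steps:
B(H) = -5 (B(H) = -2 + (0/5 - 3/1) = -2 + (0*(⅕) - 3*1) = -2 + (0 - 3) = -2 - 3 = -5)
O(x) = -25 (O(x) = -5*4 - 5 = -20 - 5 = -25)
(6*16 + 2)*O(N(B(5), 4)) = (6*16 + 2)*(-25) = (96 + 2)*(-25) = 98*(-25) = -2450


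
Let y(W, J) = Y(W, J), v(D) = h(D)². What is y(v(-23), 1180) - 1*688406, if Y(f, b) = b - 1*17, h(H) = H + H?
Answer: -687243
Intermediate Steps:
h(H) = 2*H
v(D) = 4*D² (v(D) = (2*D)² = 4*D²)
Y(f, b) = -17 + b (Y(f, b) = b - 17 = -17 + b)
y(W, J) = -17 + J
y(v(-23), 1180) - 1*688406 = (-17 + 1180) - 1*688406 = 1163 - 688406 = -687243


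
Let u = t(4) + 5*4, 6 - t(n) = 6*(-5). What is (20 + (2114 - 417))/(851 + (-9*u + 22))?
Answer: 1717/369 ≈ 4.6531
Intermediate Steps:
t(n) = 36 (t(n) = 6 - 6*(-5) = 6 - 1*(-30) = 6 + 30 = 36)
u = 56 (u = 36 + 5*4 = 36 + 20 = 56)
(20 + (2114 - 417))/(851 + (-9*u + 22)) = (20 + (2114 - 417))/(851 + (-9*56 + 22)) = (20 + 1697)/(851 + (-504 + 22)) = 1717/(851 - 482) = 1717/369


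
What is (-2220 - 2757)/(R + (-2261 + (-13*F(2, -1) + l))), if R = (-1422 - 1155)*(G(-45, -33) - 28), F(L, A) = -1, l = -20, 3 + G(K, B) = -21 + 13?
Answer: -553/10915 ≈ -0.050664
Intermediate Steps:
G(K, B) = -11 (G(K, B) = -3 + (-21 + 13) = -3 - 8 = -11)
R = 100503 (R = (-1422 - 1155)*(-11 - 28) = -2577*(-39) = 100503)
(-2220 - 2757)/(R + (-2261 + (-13*F(2, -1) + l))) = (-2220 - 2757)/(100503 + (-2261 + (-13*(-1) - 20))) = -4977/(100503 + (-2261 + (13 - 20))) = -4977/(100503 + (-2261 - 7)) = -4977/(100503 - 2268) = -4977/98235 = -4977*1/98235 = -553/10915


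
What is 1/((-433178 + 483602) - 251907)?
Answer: -1/201483 ≈ -4.9632e-6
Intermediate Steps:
1/((-433178 + 483602) - 251907) = 1/(50424 - 251907) = 1/(-201483) = -1/201483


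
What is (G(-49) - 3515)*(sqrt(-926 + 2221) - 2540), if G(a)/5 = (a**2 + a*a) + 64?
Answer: -52870100 + 20815*sqrt(1295) ≈ -5.2121e+7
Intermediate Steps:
G(a) = 320 + 10*a**2 (G(a) = 5*((a**2 + a*a) + 64) = 5*((a**2 + a**2) + 64) = 5*(2*a**2 + 64) = 5*(64 + 2*a**2) = 320 + 10*a**2)
(G(-49) - 3515)*(sqrt(-926 + 2221) - 2540) = ((320 + 10*(-49)**2) - 3515)*(sqrt(-926 + 2221) - 2540) = ((320 + 10*2401) - 3515)*(sqrt(1295) - 2540) = ((320 + 24010) - 3515)*(-2540 + sqrt(1295)) = (24330 - 3515)*(-2540 + sqrt(1295)) = 20815*(-2540 + sqrt(1295)) = -52870100 + 20815*sqrt(1295)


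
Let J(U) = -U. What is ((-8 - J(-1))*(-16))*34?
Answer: 4896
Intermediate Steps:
((-8 - J(-1))*(-16))*34 = ((-8 - (-1)*(-1))*(-16))*34 = ((-8 - 1*1)*(-16))*34 = ((-8 - 1)*(-16))*34 = -9*(-16)*34 = 144*34 = 4896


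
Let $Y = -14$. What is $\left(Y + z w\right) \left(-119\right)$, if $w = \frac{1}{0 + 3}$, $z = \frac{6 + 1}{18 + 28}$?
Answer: $\frac{229075}{138} \approx 1660.0$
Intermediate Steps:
$z = \frac{7}{46} \approx 0.15217$
$w = \frac{1}{3} \approx 0.33333$
$\left(Y + z w\right) \left(-119\right) = \left(-14 + \frac{7}{46} \cdot \frac{1}{3}\right) \left(-119\right) = \left(-14 + \frac{7}{138}\right) \left(-119\right) = \left(- \frac{1925}{138}\right) \left(-119\right) = \frac{229075}{138}$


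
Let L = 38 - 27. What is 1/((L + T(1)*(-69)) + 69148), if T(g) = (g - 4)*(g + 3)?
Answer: 1/69987 ≈ 1.4288e-5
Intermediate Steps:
T(g) = (-4 + g)*(3 + g)
L = 11
1/((L + T(1)*(-69)) + 69148) = 1/((11 + (-12 + 1**2 - 1*1)*(-69)) + 69148) = 1/((11 + (-12 + 1 - 1)*(-69)) + 69148) = 1/((11 - 12*(-69)) + 69148) = 1/((11 + 828) + 69148) = 1/(839 + 69148) = 1/69987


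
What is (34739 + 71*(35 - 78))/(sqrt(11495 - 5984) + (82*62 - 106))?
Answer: 157732908/24774973 - 31686*sqrt(5511)/24774973 ≈ 6.2717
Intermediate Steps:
(34739 + 71*(35 - 78))/(sqrt(11495 - 5984) + (82*62 - 106)) = (34739 + 71*(-43))/(sqrt(5511) + (5084 - 106)) = (34739 - 3053)/(sqrt(5511) + 4978) = 31686/(4978 + sqrt(5511))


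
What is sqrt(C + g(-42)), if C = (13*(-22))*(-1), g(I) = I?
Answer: 2*sqrt(61) ≈ 15.620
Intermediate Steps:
C = 286 (C = -286*(-1) = 286)
sqrt(C + g(-42)) = sqrt(286 - 42) = sqrt(244) = 2*sqrt(61)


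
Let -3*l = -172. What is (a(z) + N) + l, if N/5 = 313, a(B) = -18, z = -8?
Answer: 4813/3 ≈ 1604.3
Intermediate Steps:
l = 172/3 (l = -⅓*(-172) = 172/3 ≈ 57.333)
N = 1565 (N = 5*313 = 1565)
(a(z) + N) + l = (-18 + 1565) + 172/3 = 1547 + 172/3 = 4813/3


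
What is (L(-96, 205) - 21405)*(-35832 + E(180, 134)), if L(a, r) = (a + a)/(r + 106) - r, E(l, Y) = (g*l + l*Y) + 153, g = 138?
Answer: -89260299462/311 ≈ -2.8701e+8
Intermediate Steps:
E(l, Y) = 153 + 138*l + Y*l (E(l, Y) = (138*l + l*Y) + 153 = (138*l + Y*l) + 153 = 153 + 138*l + Y*l)
L(a, r) = -r + 2*a/(106 + r) (L(a, r) = (2*a)/(106 + r) - r = 2*a/(106 + r) - r = -r + 2*a/(106 + r))
(L(-96, 205) - 21405)*(-35832 + E(180, 134)) = ((-1*205**2 - 106*205 + 2*(-96))/(106 + 205) - 21405)*(-35832 + (153 + 138*180 + 134*180)) = ((-1*42025 - 21730 - 192)/311 - 21405)*(-35832 + (153 + 24840 + 24120)) = ((-42025 - 21730 - 192)/311 - 21405)*(-35832 + 49113) = ((1/311)*(-63947) - 21405)*13281 = (-63947/311 - 21405)*13281 = -6720902/311*13281 = -89260299462/311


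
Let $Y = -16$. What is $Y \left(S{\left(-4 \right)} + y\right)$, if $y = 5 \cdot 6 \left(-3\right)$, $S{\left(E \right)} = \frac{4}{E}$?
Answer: $1456$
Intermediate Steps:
$y = -90$ ($y = 30 \left(-3\right) = -90$)
$Y \left(S{\left(-4 \right)} + y\right) = - 16 \left(\frac{4}{-4} - 90\right) = - 16 \left(4 \left(- \frac{1}{4}\right) - 90\right) = - 16 \left(-1 - 90\right) = \left(-16\right) \left(-91\right) = 1456$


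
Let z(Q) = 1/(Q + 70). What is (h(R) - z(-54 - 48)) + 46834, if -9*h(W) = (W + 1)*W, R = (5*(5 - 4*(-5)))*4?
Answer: 1824067/96 ≈ 19001.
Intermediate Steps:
R = 500 (R = (5*(5 + 20))*4 = (5*25)*4 = 125*4 = 500)
h(W) = -W*(1 + W)/9 (h(W) = -(W + 1)*W/9 = -(1 + W)*W/9 = -W*(1 + W)/9)
z(Q) = 1/(70 + Q)
(h(R) - z(-54 - 48)) + 46834 = (-⅑*500*(1 + 500) - 1/(70 + (-54 - 48))) + 46834 = (-⅑*500*501 - 1/(70 - 102)) + 46834 = (-83500/3 - 1/(-32)) + 46834 = (-83500/3 - 1*(-1/32)) + 46834 = (-83500/3 + 1/32) + 46834 = -2671997/96 + 46834 = 1824067/96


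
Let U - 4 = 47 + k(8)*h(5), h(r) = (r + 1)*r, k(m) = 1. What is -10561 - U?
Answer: -10642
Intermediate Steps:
h(r) = r*(1 + r) (h(r) = (1 + r)*r = r*(1 + r))
U = 81 (U = 4 + (47 + 1*(5*(1 + 5))) = 4 + (47 + 1*(5*6)) = 4 + (47 + 1*30) = 4 + (47 + 30) = 4 + 77 = 81)
-10561 - U = -10561 - 1*81 = -10561 - 81 = -10642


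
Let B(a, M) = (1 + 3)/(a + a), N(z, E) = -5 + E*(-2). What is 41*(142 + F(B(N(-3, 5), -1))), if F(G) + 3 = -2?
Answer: 5617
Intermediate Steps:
N(z, E) = -5 - 2*E
B(a, M) = 2/a (B(a, M) = 4/((2*a)) = 4*(1/(2*a)) = 2/a)
F(G) = -5 (F(G) = -3 - 2 = -5)
41*(142 + F(B(N(-3, 5), -1))) = 41*(142 - 5) = 41*137 = 5617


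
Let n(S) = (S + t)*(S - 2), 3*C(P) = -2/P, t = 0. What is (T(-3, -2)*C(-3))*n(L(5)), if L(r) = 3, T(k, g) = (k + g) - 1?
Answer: -4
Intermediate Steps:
T(k, g) = -1 + g + k (T(k, g) = (g + k) - 1 = -1 + g + k)
C(P) = -2/(3*P) (C(P) = (-2/P)/3 = -2/(3*P))
n(S) = S*(-2 + S) (n(S) = (S + 0)*(S - 2) = S*(-2 + S))
(T(-3, -2)*C(-3))*n(L(5)) = ((-1 - 2 - 3)*(-⅔/(-3)))*(3*(-2 + 3)) = (-(-4)*(-1)/3)*(3*1) = -6*2/9*3 = -4/3*3 = -4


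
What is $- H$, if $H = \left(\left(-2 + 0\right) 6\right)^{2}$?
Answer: $-144$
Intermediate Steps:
$H = 144$ ($H = \left(\left(-2\right) 6\right)^{2} = \left(-12\right)^{2} = 144$)
$- H = \left(-1\right) 144 = -144$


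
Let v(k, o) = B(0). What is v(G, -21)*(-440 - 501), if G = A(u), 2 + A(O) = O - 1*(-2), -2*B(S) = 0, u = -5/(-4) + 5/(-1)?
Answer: 0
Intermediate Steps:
u = -15/4 (u = -5*(-¼) + 5*(-1) = 5/4 - 5 = -15/4 ≈ -3.7500)
B(S) = 0 (B(S) = -½*0 = 0)
A(O) = O (A(O) = -2 + (O - 1*(-2)) = -2 + (O + 2) = -2 + (2 + O) = O)
G = -15/4 ≈ -3.7500
v(k, o) = 0
v(G, -21)*(-440 - 501) = 0*(-440 - 501) = 0*(-941) = 0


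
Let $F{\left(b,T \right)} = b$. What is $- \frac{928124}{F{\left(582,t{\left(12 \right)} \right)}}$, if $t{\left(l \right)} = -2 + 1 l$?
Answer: $- \frac{464062}{291} \approx -1594.7$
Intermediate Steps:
$t{\left(l \right)} = -2 + l$
$- \frac{928124}{F{\left(582,t{\left(12 \right)} \right)}} = - \frac{928124}{582} = \left(-928124\right) \frac{1}{582} = - \frac{464062}{291}$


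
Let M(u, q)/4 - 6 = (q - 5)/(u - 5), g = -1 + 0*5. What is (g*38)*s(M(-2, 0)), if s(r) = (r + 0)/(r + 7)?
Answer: -7144/237 ≈ -30.143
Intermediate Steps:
g = -1 (g = -1 + 0 = -1)
M(u, q) = 24 + 4*(-5 + q)/(-5 + u) (M(u, q) = 24 + 4*((q - 5)/(u - 5)) = 24 + 4*((-5 + q)/(-5 + u)) = 24 + 4*(-5 + q)/(-5 + u))
s(r) = r/(7 + r)
(g*38)*s(M(-2, 0)) = (-1*38)*((4*(-35 + 0 + 6*(-2))/(-5 - 2))/(7 + 4*(-35 + 0 + 6*(-2))/(-5 - 2))) = -38*4*(-35 + 0 - 12)/(-7)/(7 + 4*(-35 + 0 - 12)/(-7)) = -38*4*(-⅐)*(-47)/(7 + 4*(-⅐)*(-47)) = -7144/(7*(7 + 188/7)) = -7144/(7*237/7) = -7144*7/(7*237) = -38*188/237 = -7144/237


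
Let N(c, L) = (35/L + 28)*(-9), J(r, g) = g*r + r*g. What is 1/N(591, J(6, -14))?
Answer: -8/2001 ≈ -0.0039980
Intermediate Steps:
J(r, g) = 2*g*r (J(r, g) = g*r + g*r = 2*g*r)
N(c, L) = -252 - 315/L (N(c, L) = (28 + 35/L)*(-9) = -252 - 315/L)
1/N(591, J(6, -14)) = 1/(-252 - 315/(2*(-14)*6)) = 1/(-252 - 315/(-168)) = 1/(-252 - 315*(-1/168)) = 1/(-252 + 15/8) = 1/(-2001/8) = -8/2001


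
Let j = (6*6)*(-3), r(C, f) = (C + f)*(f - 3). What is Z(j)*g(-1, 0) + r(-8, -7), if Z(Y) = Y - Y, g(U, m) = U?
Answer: 150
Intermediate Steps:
r(C, f) = (-3 + f)*(C + f) (r(C, f) = (C + f)*(-3 + f) = (-3 + f)*(C + f))
j = -108 (j = 36*(-3) = -108)
Z(Y) = 0
Z(j)*g(-1, 0) + r(-8, -7) = 0*(-1) + ((-7)**2 - 3*(-8) - 3*(-7) - 8*(-7)) = 0 + (49 + 24 + 21 + 56) = 0 + 150 = 150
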